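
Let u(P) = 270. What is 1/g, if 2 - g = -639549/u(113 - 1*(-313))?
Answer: 10/23707 ≈ 0.00042182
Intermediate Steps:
g = 23707/10 (g = 2 - (-639549)/270 = 2 - 1*(-23687/10) = 2 + 23687/10 = 23707/10 ≈ 2370.7)
1/g = 1/(23707/10) = 10/23707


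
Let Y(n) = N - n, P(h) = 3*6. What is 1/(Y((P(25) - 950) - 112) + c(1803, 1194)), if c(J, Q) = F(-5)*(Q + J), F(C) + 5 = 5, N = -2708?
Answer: -1/1664 ≈ -0.00060096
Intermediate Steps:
F(C) = 0 (F(C) = -5 + 5 = 0)
c(J, Q) = 0 (c(J, Q) = 0*(Q + J) = 0*(J + Q) = 0)
P(h) = 18
Y(n) = -2708 - n
1/(Y((P(25) - 950) - 112) + c(1803, 1194)) = 1/((-2708 - ((18 - 950) - 112)) + 0) = 1/((-2708 - (-932 - 112)) + 0) = 1/((-2708 - 1*(-1044)) + 0) = 1/((-2708 + 1044) + 0) = 1/(-1664 + 0) = 1/(-1664) = -1/1664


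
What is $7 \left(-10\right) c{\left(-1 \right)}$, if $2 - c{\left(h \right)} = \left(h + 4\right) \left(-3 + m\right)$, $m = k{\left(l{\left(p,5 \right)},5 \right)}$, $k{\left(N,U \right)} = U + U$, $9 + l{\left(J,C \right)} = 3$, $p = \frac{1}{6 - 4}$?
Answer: $1330$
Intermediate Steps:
$p = \frac{1}{2} \approx 0.5$
$l{\left(J,C \right)} = -6$ ($l{\left(J,C \right)} = -9 + 3 = -6$)
$k{\left(N,U \right)} = 2 U$
$m = 10$ ($m = 2 \cdot 5 = 10$)
$c{\left(h \right)} = -26 - 7 h$ ($c{\left(h \right)} = 2 - \left(h + 4\right) \left(-3 + 10\right) = 2 - \left(4 + h\right) 7 = 2 - \left(28 + 7 h\right) = -26 - 7 h$)
$7 \left(-10\right) c{\left(-1 \right)} = 7 \left(-10\right) \left(-26 - -7\right) = - 70 \left(-26 + 7\right) = \left(-70\right) \left(-19\right) = 1330$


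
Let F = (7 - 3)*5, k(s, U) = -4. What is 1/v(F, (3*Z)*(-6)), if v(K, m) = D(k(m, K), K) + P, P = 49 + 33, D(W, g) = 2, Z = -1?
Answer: 1/84 ≈ 0.011905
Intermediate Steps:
P = 82
F = 20 (F = 4*5 = 20)
v(K, m) = 84 (v(K, m) = 2 + 82 = 84)
1/v(F, (3*Z)*(-6)) = 1/84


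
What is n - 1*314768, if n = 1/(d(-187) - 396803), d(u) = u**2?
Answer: -113893764513/361834 ≈ -3.1477e+5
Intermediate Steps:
n = -1/361834 (n = 1/((-187)**2 - 396803) = 1/(34969 - 396803) = 1/(-361834) = -1/361834 ≈ -2.7637e-6)
n - 1*314768 = -1/361834 - 1*314768 = -1/361834 - 314768 = -113893764513/361834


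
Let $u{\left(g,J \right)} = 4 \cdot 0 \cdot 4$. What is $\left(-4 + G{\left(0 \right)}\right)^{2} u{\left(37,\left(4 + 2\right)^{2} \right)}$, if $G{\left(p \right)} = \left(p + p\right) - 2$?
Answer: $0$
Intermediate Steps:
$u{\left(g,J \right)} = 0$ ($u{\left(g,J \right)} = 0 \cdot 4 = 0$)
$G{\left(p \right)} = -2 + 2 p$ ($G{\left(p \right)} = 2 p - 2 = -2 + 2 p$)
$\left(-4 + G{\left(0 \right)}\right)^{2} u{\left(37,\left(4 + 2\right)^{2} \right)} = \left(-4 + \left(-2 + 2 \cdot 0\right)\right)^{2} \cdot 0 = \left(-4 + \left(-2 + 0\right)\right)^{2} \cdot 0 = \left(-4 - 2\right)^{2} \cdot 0 = \left(-6\right)^{2} \cdot 0 = 36 \cdot 0 = 0$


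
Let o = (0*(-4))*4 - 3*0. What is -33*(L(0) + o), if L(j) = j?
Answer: 0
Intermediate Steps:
o = 0 (o = 0*4 + 0 = 0 + 0 = 0)
-33*(L(0) + o) = -33*(0 + 0) = -33*0 = 0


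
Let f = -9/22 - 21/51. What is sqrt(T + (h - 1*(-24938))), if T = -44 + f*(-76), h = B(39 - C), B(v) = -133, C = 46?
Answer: sqrt(868048951)/187 ≈ 157.55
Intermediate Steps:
f = -307/374 (f = -9*1/22 - 21*1/51 = -9/22 - 7/17 = -307/374 ≈ -0.82086)
h = -133
T = 3438/187 (T = -44 - 307/374*(-76) = -44 + 11666/187 = 3438/187 ≈ 18.385)
sqrt(T + (h - 1*(-24938))) = sqrt(3438/187 + (-133 - 1*(-24938))) = sqrt(3438/187 + (-133 + 24938)) = sqrt(3438/187 + 24805) = sqrt(4641973/187) = sqrt(868048951)/187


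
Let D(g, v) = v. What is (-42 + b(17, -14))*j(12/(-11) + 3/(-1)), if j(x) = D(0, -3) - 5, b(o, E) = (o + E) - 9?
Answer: 384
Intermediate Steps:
b(o, E) = -9 + E + o (b(o, E) = (E + o) - 9 = -9 + E + o)
j(x) = -8 (j(x) = -3 - 5 = -8)
(-42 + b(17, -14))*j(12/(-11) + 3/(-1)) = (-42 + (-9 - 14 + 17))*(-8) = (-42 - 6)*(-8) = -48*(-8) = 384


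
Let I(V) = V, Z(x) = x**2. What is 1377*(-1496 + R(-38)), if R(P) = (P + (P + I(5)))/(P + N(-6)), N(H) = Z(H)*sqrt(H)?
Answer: -9494705547/4610 + 879903*I*sqrt(6)/2305 ≈ -2.0596e+6 + 935.06*I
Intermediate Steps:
N(H) = H**(5/2) (N(H) = H**2*sqrt(H) = H**(5/2))
R(P) = (5 + 2*P)/(P + 36*I*sqrt(6)) (R(P) = (P + (P + 5))/(P + (-6)**(5/2)) = (P + (5 + P))/(P + 36*I*sqrt(6)) = (5 + 2*P)/(P + 36*I*sqrt(6)))
1377*(-1496 + R(-38)) = 1377*(-1496 + (5 + 2*(-38))/(-38 + 36*I*sqrt(6))) = 1377*(-1496 + (5 - 76)/(-38 + 36*I*sqrt(6))) = 1377*(-1496 - 71/(-38 + 36*I*sqrt(6))) = -2059992 - 97767/(-38 + 36*I*sqrt(6))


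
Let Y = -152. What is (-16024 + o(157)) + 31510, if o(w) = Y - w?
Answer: 15177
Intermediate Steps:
o(w) = -152 - w
(-16024 + o(157)) + 31510 = (-16024 + (-152 - 1*157)) + 31510 = (-16024 + (-152 - 157)) + 31510 = (-16024 - 309) + 31510 = -16333 + 31510 = 15177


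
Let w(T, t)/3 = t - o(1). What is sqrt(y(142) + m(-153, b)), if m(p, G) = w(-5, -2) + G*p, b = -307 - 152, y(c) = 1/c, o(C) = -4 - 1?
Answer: sqrt(1416238846)/142 ≈ 265.02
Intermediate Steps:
o(C) = -5
b = -459
w(T, t) = 15 + 3*t (w(T, t) = 3*(t - 1*(-5)) = 3*(t + 5) = 3*(5 + t) = 15 + 3*t)
m(p, G) = 9 + G*p (m(p, G) = (15 + 3*(-2)) + G*p = (15 - 6) + G*p = 9 + G*p)
sqrt(y(142) + m(-153, b)) = sqrt(1/142 + (9 - 459*(-153))) = sqrt(1/142 + (9 + 70227)) = sqrt(1/142 + 70236) = sqrt(9973513/142) = sqrt(1416238846)/142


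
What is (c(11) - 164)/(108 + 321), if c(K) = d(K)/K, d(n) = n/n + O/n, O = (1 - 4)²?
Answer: -6608/17303 ≈ -0.38190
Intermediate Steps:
O = 9 (O = (-3)² = 9)
d(n) = 1 + 9/n (d(n) = n/n + 9/n = 1 + 9/n)
c(K) = (9 + K)/K² (c(K) = ((9 + K)/K)/K = (9 + K)/K²)
(c(11) - 164)/(108 + 321) = ((9 + 11)/11² - 164)/(108 + 321) = ((1/121)*20 - 164)/429 = (20/121 - 164)*(1/429) = -19824/121*1/429 = -6608/17303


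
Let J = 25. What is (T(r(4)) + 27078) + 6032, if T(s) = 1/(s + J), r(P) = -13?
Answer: 397321/12 ≈ 33110.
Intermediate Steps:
T(s) = 1/(25 + s) (T(s) = 1/(s + 25) = 1/(25 + s))
(T(r(4)) + 27078) + 6032 = (1/(25 - 13) + 27078) + 6032 = (1/12 + 27078) + 6032 = 324937/12 + 6032 = 397321/12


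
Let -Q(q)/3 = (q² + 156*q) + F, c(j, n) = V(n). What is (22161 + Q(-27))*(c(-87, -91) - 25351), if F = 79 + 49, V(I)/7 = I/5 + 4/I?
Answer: -53369994216/65 ≈ -8.2108e+8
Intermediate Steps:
V(I) = 28/I + 7*I/5 (V(I) = 7*(I/5 + 4/I) = 7*(4/I + I/5) = 28/I + 7*I/5)
F = 128
c(j, n) = 28/n + 7*n/5
Q(q) = -384 - 468*q - 3*q² (Q(q) = -3*((q² + 156*q) + 128) = -3*(128 + q² + 156*q) = -384 - 468*q - 3*q²)
(22161 + Q(-27))*(c(-87, -91) - 25351) = (22161 + (-384 - 468*(-27) - 3*(-27)²))*((28/(-91) + (7/5)*(-91)) - 25351) = (22161 + (-384 + 12636 - 3*729))*((28*(-1/91) - 637/5) - 25351) = (22161 + (-384 + 12636 - 2187))*((-4/13 - 637/5) - 25351) = (22161 + 10065)*(-8301/65 - 25351) = 32226*(-1656116/65) = -53369994216/65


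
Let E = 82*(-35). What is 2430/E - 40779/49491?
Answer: -2636654/1578213 ≈ -1.6707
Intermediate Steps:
E = -2870
2430/E - 40779/49491 = 2430/(-2870) - 40779/49491 = 2430*(-1/2870) - 40779*1/49491 = -243/287 - 4531/5499 = -2636654/1578213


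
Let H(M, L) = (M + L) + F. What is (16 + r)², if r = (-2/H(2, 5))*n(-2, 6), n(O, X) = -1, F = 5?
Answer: 9409/36 ≈ 261.36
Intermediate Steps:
H(M, L) = 5 + L + M (H(M, L) = (M + L) + 5 = (L + M) + 5 = 5 + L + M)
r = ⅙ (r = -2/(5 + 5 + 2)*(-1) = -2/12*(-1) = -2*1/12*(-1) = -⅙*(-1) = ⅙ ≈ 0.16667)
(16 + r)² = (16 + ⅙)² = (97/6)² = 9409/36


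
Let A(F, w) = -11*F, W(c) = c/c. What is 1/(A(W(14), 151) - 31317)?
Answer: -1/31328 ≈ -3.1920e-5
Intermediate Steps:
W(c) = 1
1/(A(W(14), 151) - 31317) = 1/(-11*1 - 31317) = 1/(-11 - 31317) = 1/(-31328) = -1/31328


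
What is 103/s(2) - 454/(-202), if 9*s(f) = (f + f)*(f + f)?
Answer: 97259/1616 ≈ 60.185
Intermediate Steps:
s(f) = 4*f²/9 (s(f) = ((f + f)*(f + f))/9 = ((2*f)*(2*f))/9 = (4*f²)/9 = 4*f²/9)
103/s(2) - 454/(-202) = 103/(((4/9)*2²)) - 454/(-202) = 103/(((4/9)*4)) - 454*(-1/202) = 103/(16/9) + 227/101 = 103*(9/16) + 227/101 = 927/16 + 227/101 = 97259/1616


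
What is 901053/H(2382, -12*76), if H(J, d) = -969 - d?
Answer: -300351/19 ≈ -15808.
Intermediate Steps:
901053/H(2382, -12*76) = 901053/(-969 - (-12)*76) = 901053/(-969 - 1*(-912)) = 901053/(-969 + 912) = 901053/(-57) = 901053*(-1/57) = -300351/19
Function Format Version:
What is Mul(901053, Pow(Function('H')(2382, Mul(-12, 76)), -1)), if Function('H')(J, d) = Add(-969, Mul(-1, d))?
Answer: Rational(-300351, 19) ≈ -15808.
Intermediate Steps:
Mul(901053, Pow(Function('H')(2382, Mul(-12, 76)), -1)) = Mul(901053, Pow(Add(-969, Mul(-1, Mul(-12, 76))), -1)) = Mul(901053, Pow(Add(-969, Mul(-1, -912)), -1)) = Mul(901053, Pow(Add(-969, 912), -1)) = Mul(901053, Pow(-57, -1)) = Mul(901053, Rational(-1, 57)) = Rational(-300351, 19)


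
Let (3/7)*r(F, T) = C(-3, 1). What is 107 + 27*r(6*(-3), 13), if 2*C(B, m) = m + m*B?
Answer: 44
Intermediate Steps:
C(B, m) = m/2 + B*m/2 (C(B, m) = (m + m*B)/2 = (m + B*m)/2 = m/2 + B*m/2)
r(F, T) = -7/3 (r(F, T) = 7*((½)*1*(1 - 3))/3 = 7*((½)*1*(-2))/3 = (7/3)*(-1) = -7/3)
107 + 27*r(6*(-3), 13) = 107 + 27*(-7/3) = 107 - 63 = 44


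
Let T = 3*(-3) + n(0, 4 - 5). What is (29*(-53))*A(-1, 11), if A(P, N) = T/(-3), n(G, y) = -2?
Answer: -16907/3 ≈ -5635.7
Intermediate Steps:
T = -11 (T = 3*(-3) - 2 = -9 - 2 = -11)
A(P, N) = 11/3 (A(P, N) = -11/(-3) = -11*(-⅓) = 11/3)
(29*(-53))*A(-1, 11) = (29*(-53))*(11/3) = -1537*11/3 = -16907/3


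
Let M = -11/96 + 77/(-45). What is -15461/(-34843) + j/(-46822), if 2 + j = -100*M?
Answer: 51668881981/117462164112 ≈ 0.43988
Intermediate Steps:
M = -2629/1440 (M = -11*1/96 + 77*(-1/45) = -11/96 - 77/45 = -2629/1440 ≈ -1.8257)
j = 13001/72 (j = -2 - 100*(-2629/1440) = -2 + 13145/72 = 13001/72 ≈ 180.57)
-15461/(-34843) + j/(-46822) = -15461/(-34843) + (13001/72)/(-46822) = -15461*(-1/34843) + (13001/72)*(-1/46822) = 15461/34843 - 13001/3371184 = 51668881981/117462164112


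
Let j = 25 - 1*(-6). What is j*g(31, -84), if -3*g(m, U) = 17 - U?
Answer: -3131/3 ≈ -1043.7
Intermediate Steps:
g(m, U) = -17/3 + U/3 (g(m, U) = -(17 - U)/3 = -17/3 + U/3)
j = 31 (j = 25 + 6 = 31)
j*g(31, -84) = 31*(-17/3 + (⅓)*(-84)) = 31*(-17/3 - 28) = 31*(-101/3) = -3131/3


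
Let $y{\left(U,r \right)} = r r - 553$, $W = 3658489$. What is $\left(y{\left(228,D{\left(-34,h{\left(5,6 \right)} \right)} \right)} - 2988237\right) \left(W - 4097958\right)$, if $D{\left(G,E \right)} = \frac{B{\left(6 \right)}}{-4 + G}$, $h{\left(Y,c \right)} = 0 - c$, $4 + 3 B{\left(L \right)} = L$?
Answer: $\frac{4267498314665521}{3249} \approx 1.3135 \cdot 10^{12}$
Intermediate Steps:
$B{\left(L \right)} = - \frac{4}{3} + \frac{L}{3}$
$h{\left(Y,c \right)} = - c$
$D{\left(G,E \right)} = \frac{2}{3 \left(-4 + G\right)}$ ($D{\left(G,E \right)} = \frac{- \frac{4}{3} + \frac{1}{3} \cdot 6}{-4 + G} = \frac{- \frac{4}{3} + 2}{-4 + G} = \frac{2}{3 \left(-4 + G\right)}$)
$y{\left(U,r \right)} = -553 + r^{2}$ ($y{\left(U,r \right)} = r^{2} - 553 = -553 + r^{2}$)
$\left(y{\left(228,D{\left(-34,h{\left(5,6 \right)} \right)} \right)} - 2988237\right) \left(W - 4097958\right) = \left(\left(-553 + \left(\frac{2}{3 \left(-4 - 34\right)}\right)^{2}\right) - 2988237\right) \left(3658489 - 4097958\right) = \left(\left(-553 + \left(\frac{2}{3 \left(-38\right)}\right)^{2}\right) - 2988237\right) \left(-439469\right) = \left(\left(-553 + \left(\frac{2}{3} \left(- \frac{1}{38}\right)\right)^{2}\right) - 2988237\right) \left(-439469\right) = \left(\left(-553 + \left(- \frac{1}{57}\right)^{2}\right) - 2988237\right) \left(-439469\right) = \left(\left(-553 + \frac{1}{3249}\right) - 2988237\right) \left(-439469\right) = \left(- \frac{1796696}{3249} - 2988237\right) \left(-439469\right) = \left(- \frac{9710578709}{3249}\right) \left(-439469\right) = \frac{4267498314665521}{3249}$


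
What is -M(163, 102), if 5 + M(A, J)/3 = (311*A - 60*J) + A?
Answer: -134193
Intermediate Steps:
M(A, J) = -15 - 180*J + 936*A (M(A, J) = -15 + 3*((311*A - 60*J) + A) = -15 + 3*((-60*J + 311*A) + A) = -15 + 3*(-60*J + 312*A) = -15 + (-180*J + 936*A) = -15 - 180*J + 936*A)
-M(163, 102) = -(-15 - 180*102 + 936*163) = -(-15 - 18360 + 152568) = -1*134193 = -134193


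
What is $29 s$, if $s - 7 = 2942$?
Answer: $85521$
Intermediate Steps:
$s = 2949$ ($s = 7 + 2942 = 2949$)
$29 s = 29 \cdot 2949 = 85521$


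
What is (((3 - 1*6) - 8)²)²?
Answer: 14641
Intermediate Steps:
(((3 - 1*6) - 8)²)² = (((3 - 6) - 8)²)² = ((-3 - 8)²)² = ((-11)²)² = 121² = 14641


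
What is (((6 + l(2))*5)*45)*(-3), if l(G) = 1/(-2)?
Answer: -7425/2 ≈ -3712.5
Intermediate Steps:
l(G) = -½
(((6 + l(2))*5)*45)*(-3) = (((6 - ½)*5)*45)*(-3) = (((11/2)*5)*45)*(-3) = ((55/2)*45)*(-3) = (2475/2)*(-3) = -7425/2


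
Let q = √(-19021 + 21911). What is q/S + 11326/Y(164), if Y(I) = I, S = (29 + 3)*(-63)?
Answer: 5663/82 - 17*√10/2016 ≈ 69.034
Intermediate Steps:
S = -2016 (S = 32*(-63) = -2016)
q = 17*√10 (q = √2890 = 17*√10 ≈ 53.759)
q/S + 11326/Y(164) = (17*√10)/(-2016) + 11326/164 = (17*√10)*(-1/2016) + 11326*(1/164) = -17*√10/2016 + 5663/82 = 5663/82 - 17*√10/2016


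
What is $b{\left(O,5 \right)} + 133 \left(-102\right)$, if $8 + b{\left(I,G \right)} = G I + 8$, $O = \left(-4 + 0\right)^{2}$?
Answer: $-13486$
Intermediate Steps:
$O = 16$ ($O = \left(-4\right)^{2} = 16$)
$b{\left(I,G \right)} = G I$ ($b{\left(I,G \right)} = -8 + \left(G I + 8\right) = -8 + \left(8 + G I\right) = G I$)
$b{\left(O,5 \right)} + 133 \left(-102\right) = 5 \cdot 16 + 133 \left(-102\right) = 80 - 13566 = -13486$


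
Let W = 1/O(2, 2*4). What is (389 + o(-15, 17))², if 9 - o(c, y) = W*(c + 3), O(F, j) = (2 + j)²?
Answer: 99062209/625 ≈ 1.5850e+5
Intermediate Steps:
W = 1/100 (W = 1/(2 + 2*4)² = 1/(2 + 8)² = 1/10² = 1/100 ≈ 0.010000)
o(c, y) = 897/100 - c/100 (o(c, y) = 9 - (c + 3)/100 = 9 - (3 + c)/100 = 9 - (3/100 + c/100) = 9 + (-3/100 - c/100) = 897/100 - c/100)
(389 + o(-15, 17))² = (389 + (897/100 - 1/100*(-15)))² = (389 + (897/100 + 3/20))² = (389 + 228/25)² = (9953/25)² = 99062209/625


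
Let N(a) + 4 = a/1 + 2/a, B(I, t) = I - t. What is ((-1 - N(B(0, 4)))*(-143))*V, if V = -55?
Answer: 117975/2 ≈ 58988.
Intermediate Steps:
N(a) = -4 + a + 2/a (N(a) = -4 + (a/1 + 2/a) = -4 + (a*1 + 2/a) = -4 + (a + 2/a) = -4 + a + 2/a)
((-1 - N(B(0, 4)))*(-143))*V = ((-1 - (-4 + (0 - 1*4) + 2/(0 - 1*4)))*(-143))*(-55) = ((-1 - (-4 + (0 - 4) + 2/(0 - 4)))*(-143))*(-55) = ((-1 - (-4 - 4 + 2/(-4)))*(-143))*(-55) = ((-1 - (-4 - 4 + 2*(-¼)))*(-143))*(-55) = ((-1 - (-4 - 4 - ½))*(-143))*(-55) = ((-1 - 1*(-17/2))*(-143))*(-55) = ((-1 + 17/2)*(-143))*(-55) = ((15/2)*(-143))*(-55) = -2145/2*(-55) = 117975/2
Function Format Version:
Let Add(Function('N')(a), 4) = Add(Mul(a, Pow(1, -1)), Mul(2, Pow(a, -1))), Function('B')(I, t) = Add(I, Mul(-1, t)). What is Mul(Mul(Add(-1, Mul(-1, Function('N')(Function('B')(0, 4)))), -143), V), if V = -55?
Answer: Rational(117975, 2) ≈ 58988.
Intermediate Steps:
Function('N')(a) = Add(-4, a, Mul(2, Pow(a, -1))) (Function('N')(a) = Add(-4, Add(Mul(a, Pow(1, -1)), Mul(2, Pow(a, -1)))) = Add(-4, Add(Mul(a, 1), Mul(2, Pow(a, -1)))) = Add(-4, Add(a, Mul(2, Pow(a, -1)))) = Add(-4, a, Mul(2, Pow(a, -1))))
Mul(Mul(Add(-1, Mul(-1, Function('N')(Function('B')(0, 4)))), -143), V) = Mul(Mul(Add(-1, Mul(-1, Add(-4, Add(0, Mul(-1, 4)), Mul(2, Pow(Add(0, Mul(-1, 4)), -1))))), -143), -55) = Mul(Mul(Add(-1, Mul(-1, Add(-4, Add(0, -4), Mul(2, Pow(Add(0, -4), -1))))), -143), -55) = Mul(Mul(Add(-1, Mul(-1, Add(-4, -4, Mul(2, Pow(-4, -1))))), -143), -55) = Mul(Mul(Add(-1, Mul(-1, Add(-4, -4, Mul(2, Rational(-1, 4))))), -143), -55) = Mul(Mul(Add(-1, Mul(-1, Add(-4, -4, Rational(-1, 2)))), -143), -55) = Mul(Mul(Add(-1, Mul(-1, Rational(-17, 2))), -143), -55) = Mul(Mul(Add(-1, Rational(17, 2)), -143), -55) = Mul(Mul(Rational(15, 2), -143), -55) = Mul(Rational(-2145, 2), -55) = Rational(117975, 2)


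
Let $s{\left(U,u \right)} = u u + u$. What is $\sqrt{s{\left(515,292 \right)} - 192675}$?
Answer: $i \sqrt{107119} \approx 327.29 i$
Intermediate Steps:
$s{\left(U,u \right)} = u + u^{2}$ ($s{\left(U,u \right)} = u^{2} + u = u + u^{2}$)
$\sqrt{s{\left(515,292 \right)} - 192675} = \sqrt{292 \left(1 + 292\right) - 192675} = \sqrt{292 \cdot 293 - 192675} = \sqrt{85556 - 192675} = \sqrt{-107119} = i \sqrt{107119}$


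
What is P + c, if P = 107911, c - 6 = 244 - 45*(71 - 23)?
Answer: 106001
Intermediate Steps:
c = -1910 (c = 6 + (244 - 45*(71 - 23)) = 6 + (244 - 45*48) = 6 + (244 - 2160) = 6 - 1916 = -1910)
P + c = 107911 - 1910 = 106001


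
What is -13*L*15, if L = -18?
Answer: 3510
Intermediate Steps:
-13*L*15 = -13*(-18)*15 = 234*15 = 3510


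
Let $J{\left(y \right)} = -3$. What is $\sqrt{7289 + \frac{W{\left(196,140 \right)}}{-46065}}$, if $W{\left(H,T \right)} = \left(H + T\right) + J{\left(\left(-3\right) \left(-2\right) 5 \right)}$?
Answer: $\frac{2 \sqrt{313836695}}{415} \approx 85.376$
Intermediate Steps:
$W{\left(H,T \right)} = -3 + H + T$ ($W{\left(H,T \right)} = \left(H + T\right) - 3 = -3 + H + T$)
$\sqrt{7289 + \frac{W{\left(196,140 \right)}}{-46065}} = \sqrt{7289 + \frac{-3 + 196 + 140}{-46065}} = \sqrt{7289 + 333 \left(- \frac{1}{46065}\right)} = \sqrt{7289 - \frac{3}{415}} = \sqrt{\frac{3024932}{415}} = \frac{2 \sqrt{313836695}}{415}$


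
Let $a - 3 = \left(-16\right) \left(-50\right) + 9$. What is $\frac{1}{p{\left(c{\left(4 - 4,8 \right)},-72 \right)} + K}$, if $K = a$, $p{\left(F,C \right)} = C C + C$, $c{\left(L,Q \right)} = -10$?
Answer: $\frac{1}{5924} \approx 0.0001688$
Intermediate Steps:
$p{\left(F,C \right)} = C + C^{2}$ ($p{\left(F,C \right)} = C^{2} + C = C + C^{2}$)
$a = 812$ ($a = 3 + \left(\left(-16\right) \left(-50\right) + 9\right) = 3 + \left(800 + 9\right) = 3 + 809 = 812$)
$K = 812$
$\frac{1}{p{\left(c{\left(4 - 4,8 \right)},-72 \right)} + K} = \frac{1}{- 72 \left(1 - 72\right) + 812} = \frac{1}{\left(-72\right) \left(-71\right) + 812} = \frac{1}{5112 + 812} = \frac{1}{5924}$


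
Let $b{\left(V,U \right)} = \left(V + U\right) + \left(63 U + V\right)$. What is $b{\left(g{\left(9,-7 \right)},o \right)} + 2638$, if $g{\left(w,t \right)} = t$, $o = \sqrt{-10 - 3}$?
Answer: $2624 + 64 i \sqrt{13} \approx 2624.0 + 230.76 i$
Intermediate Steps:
$o = i \sqrt{13}$ ($o = \sqrt{-13} = i \sqrt{13} \approx 3.6056 i$)
$b{\left(V,U \right)} = 2 V + 64 U$ ($b{\left(V,U \right)} = \left(U + V\right) + \left(V + 63 U\right) = 2 V + 64 U$)
$b{\left(g{\left(9,-7 \right)},o \right)} + 2638 = \left(2 \left(-7\right) + 64 i \sqrt{13}\right) + 2638 = \left(-14 + 64 i \sqrt{13}\right) + 2638 = 2624 + 64 i \sqrt{13}$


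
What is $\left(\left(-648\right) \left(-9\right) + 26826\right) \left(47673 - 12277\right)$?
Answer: $1155962568$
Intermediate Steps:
$\left(\left(-648\right) \left(-9\right) + 26826\right) \left(47673 - 12277\right) = \left(5832 + 26826\right) 35396 = 32658 \cdot 35396 = 1155962568$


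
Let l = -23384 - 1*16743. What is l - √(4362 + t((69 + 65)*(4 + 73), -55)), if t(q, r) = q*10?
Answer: -40127 - √107542 ≈ -40455.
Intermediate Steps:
t(q, r) = 10*q
l = -40127 (l = -23384 - 16743 = -40127)
l - √(4362 + t((69 + 65)*(4 + 73), -55)) = -40127 - √(4362 + 10*((69 + 65)*(4 + 73))) = -40127 - √(4362 + 10*(134*77)) = -40127 - √(4362 + 10*10318) = -40127 - √(4362 + 103180) = -40127 - √107542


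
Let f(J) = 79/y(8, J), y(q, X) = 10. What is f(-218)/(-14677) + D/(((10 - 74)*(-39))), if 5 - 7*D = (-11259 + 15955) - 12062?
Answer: 1978867/4696640 ≈ 0.42134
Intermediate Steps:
f(J) = 79/10
D = 1053 (D = 5/7 - ((-11259 + 15955) - 12062)/7 = 5/7 - (4696 - 12062)/7 = 5/7 - 1/7*(-7366) = 5/7 + 7366/7 = 1053)
f(-218)/(-14677) + D/(((10 - 74)*(-39))) = (79/10)/(-14677) + 1053/(((10 - 74)*(-39))) = (79/10)*(-1/14677) + 1053/((-64*(-39))) = -79/146770 + 1053/2496 = -79/146770 + 1053*(1/2496) = -79/146770 + 27/64 = 1978867/4696640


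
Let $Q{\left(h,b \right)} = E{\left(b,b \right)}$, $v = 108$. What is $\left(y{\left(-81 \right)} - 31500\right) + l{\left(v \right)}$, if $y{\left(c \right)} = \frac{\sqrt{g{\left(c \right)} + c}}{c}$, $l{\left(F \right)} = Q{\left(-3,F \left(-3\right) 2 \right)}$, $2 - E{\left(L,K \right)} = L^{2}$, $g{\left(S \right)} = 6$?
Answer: $-451402 - \frac{5 i \sqrt{3}}{81} \approx -4.514 \cdot 10^{5} - 0.10692 i$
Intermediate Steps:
$E{\left(L,K \right)} = 2 - L^{2}$
$Q{\left(h,b \right)} = 2 - b^{2}$
$l{\left(F \right)} = 2 - 36 F^{2}$ ($l{\left(F \right)} = 2 - \left(F \left(-3\right) 2\right)^{2} = 2 - \left(- 3 F 2\right)^{2} = 2 - \left(- 6 F\right)^{2} = 2 - 36 F^{2}$)
$y{\left(c \right)} = \frac{\sqrt{6 + c}}{c}$
$\left(y{\left(-81 \right)} - 31500\right) + l{\left(v \right)} = \left(\frac{\sqrt{6 - 81}}{-81} - 31500\right) + \left(2 - 36 \cdot 108^{2}\right) = \left(- \frac{\sqrt{-75}}{81} - 31500\right) + \left(2 - 419904\right) = \left(- \frac{5 i \sqrt{3}}{81} - 31500\right) + \left(2 - 419904\right) = \left(- \frac{5 i \sqrt{3}}{81} - 31500\right) - 419902 = \left(-31500 - \frac{5 i \sqrt{3}}{81}\right) - 419902 = -451402 - \frac{5 i \sqrt{3}}{81}$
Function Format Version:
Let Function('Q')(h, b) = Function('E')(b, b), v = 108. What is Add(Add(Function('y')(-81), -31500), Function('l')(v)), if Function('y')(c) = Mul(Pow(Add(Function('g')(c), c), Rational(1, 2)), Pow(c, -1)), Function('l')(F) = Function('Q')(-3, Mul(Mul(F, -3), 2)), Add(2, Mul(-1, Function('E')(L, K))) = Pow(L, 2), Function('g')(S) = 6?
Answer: Add(-451402, Mul(Rational(-5, 81), I, Pow(3, Rational(1, 2)))) ≈ Add(-4.5140e+5, Mul(-0.10692, I))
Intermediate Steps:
Function('E')(L, K) = Add(2, Mul(-1, Pow(L, 2)))
Function('Q')(h, b) = Add(2, Mul(-1, Pow(b, 2)))
Function('l')(F) = Add(2, Mul(-36, Pow(F, 2))) (Function('l')(F) = Add(2, Mul(-1, Pow(Mul(Mul(F, -3), 2), 2))) = Add(2, Mul(-1, Pow(Mul(Mul(-3, F), 2), 2))) = Add(2, Mul(-1, Pow(Mul(-6, F), 2))) = Add(2, Mul(-1, Mul(36, Pow(F, 2)))) = Add(2, Mul(-36, Pow(F, 2))))
Function('y')(c) = Mul(Pow(c, -1), Pow(Add(6, c), Rational(1, 2))) (Function('y')(c) = Mul(Pow(Add(6, c), Rational(1, 2)), Pow(c, -1)) = Mul(Pow(c, -1), Pow(Add(6, c), Rational(1, 2))))
Add(Add(Function('y')(-81), -31500), Function('l')(v)) = Add(Add(Mul(Pow(-81, -1), Pow(Add(6, -81), Rational(1, 2))), -31500), Add(2, Mul(-36, Pow(108, 2)))) = Add(Add(Mul(Rational(-1, 81), Pow(-75, Rational(1, 2))), -31500), Add(2, Mul(-36, 11664))) = Add(Add(Mul(Rational(-1, 81), Mul(5, I, Pow(3, Rational(1, 2)))), -31500), Add(2, -419904)) = Add(Add(Mul(Rational(-5, 81), I, Pow(3, Rational(1, 2))), -31500), -419902) = Add(Add(-31500, Mul(Rational(-5, 81), I, Pow(3, Rational(1, 2)))), -419902) = Add(-451402, Mul(Rational(-5, 81), I, Pow(3, Rational(1, 2))))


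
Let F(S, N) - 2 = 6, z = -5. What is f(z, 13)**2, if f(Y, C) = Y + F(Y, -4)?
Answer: 9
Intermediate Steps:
F(S, N) = 8 (F(S, N) = 2 + 6 = 8)
f(Y, C) = 8 + Y (f(Y, C) = Y + 8 = 8 + Y)
f(z, 13)**2 = (8 - 5)**2 = 3**2 = 9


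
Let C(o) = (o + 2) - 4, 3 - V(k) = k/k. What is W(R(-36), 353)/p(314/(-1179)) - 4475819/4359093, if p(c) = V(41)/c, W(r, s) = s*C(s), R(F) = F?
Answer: -9422412765256/571041183 ≈ -16500.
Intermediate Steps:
V(k) = 2 (V(k) = 3 - k/k = 3 - 1*1 = 3 - 1 = 2)
C(o) = -2 + o (C(o) = (2 + o) - 4 = -2 + o)
W(r, s) = s*(-2 + s)
p(c) = 2/c
W(R(-36), 353)/p(314/(-1179)) - 4475819/4359093 = (353*(-2 + 353))/((2/((314/(-1179))))) - 4475819/4359093 = (353*351)/((2/((314*(-1/1179))))) - 4475819*1/4359093 = 123903/((2/(-314/1179))) - 4475819/4359093 = 123903/((2*(-1179/314))) - 4475819/4359093 = 123903/(-1179/157) - 4475819/4359093 = 123903*(-157/1179) - 4475819/4359093 = -2161419/131 - 4475819/4359093 = -9422412765256/571041183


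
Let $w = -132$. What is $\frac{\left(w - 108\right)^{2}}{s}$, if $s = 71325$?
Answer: $\frac{256}{317} \approx 0.80757$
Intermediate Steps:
$\frac{\left(w - 108\right)^{2}}{s} = \frac{\left(-132 - 108\right)^{2}}{71325} = \left(-240\right)^{2} \cdot \frac{1}{71325} = 57600 \cdot \frac{1}{71325} = \frac{256}{317}$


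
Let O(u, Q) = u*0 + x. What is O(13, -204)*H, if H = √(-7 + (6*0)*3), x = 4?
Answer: 4*I*√7 ≈ 10.583*I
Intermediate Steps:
O(u, Q) = 4 (O(u, Q) = u*0 + 4 = 0 + 4 = 4)
H = I*√7 (H = √(-7 + 0*3) = √(-7 + 0) = √(-7) = I*√7 ≈ 2.6458*I)
O(13, -204)*H = 4*(I*√7) = 4*I*√7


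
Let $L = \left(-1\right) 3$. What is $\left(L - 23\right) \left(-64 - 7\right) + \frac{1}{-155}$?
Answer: $\frac{286129}{155} \approx 1846.0$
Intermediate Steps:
$L = -3$
$\left(L - 23\right) \left(-64 - 7\right) + \frac{1}{-155} = \left(-3 - 23\right) \left(-64 - 7\right) + \frac{1}{-155} = \left(-26\right) \left(-71\right) - \frac{1}{155} = 1846 - \frac{1}{155} = \frac{286129}{155}$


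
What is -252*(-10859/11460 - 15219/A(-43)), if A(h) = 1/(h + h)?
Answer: -314983762401/955 ≈ -3.2983e+8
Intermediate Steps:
A(h) = 1/(2*h)
-252*(-10859/11460 - 15219/A(-43)) = -252*(-10859/11460 - 15219/((1/2)/(-43))) = -252*(-10859*1/11460 - 15219/((1/2)*(-1/43))) = -252*(-10859/11460 - 15219/(-1/86)) = -252*(-10859/11460 - 15219*(-86)) = -252*(-10859/11460 + 1308834) = -252*14999226781/11460 = -314983762401/955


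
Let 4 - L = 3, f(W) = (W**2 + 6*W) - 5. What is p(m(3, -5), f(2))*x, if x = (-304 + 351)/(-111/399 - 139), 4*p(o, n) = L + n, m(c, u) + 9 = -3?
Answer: -18753/18524 ≈ -1.0124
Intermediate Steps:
m(c, u) = -12 (m(c, u) = -9 - 3 = -12)
f(W) = -5 + W**2 + 6*W
L = 1 (L = 4 - 1*3 = 4 - 3 = 1)
p(o, n) = 1/4 + n/4 (p(o, n) = (1 + n)/4 = 1/4 + n/4)
x = -6251/18524 (x = 47/(-111*1/399 - 139) = 47/(-37/133 - 139) = 47/(-18524/133) = 47*(-133/18524) = -6251/18524 ≈ -0.33745)
p(m(3, -5), f(2))*x = (1/4 + (-5 + 2**2 + 6*2)/4)*(-6251/18524) = (1/4 + (-5 + 4 + 12)/4)*(-6251/18524) = (1/4 + (1/4)*11)*(-6251/18524) = (1/4 + 11/4)*(-6251/18524) = 3*(-6251/18524) = -18753/18524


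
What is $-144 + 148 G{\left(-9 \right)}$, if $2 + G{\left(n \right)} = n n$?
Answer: $11548$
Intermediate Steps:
$G{\left(n \right)} = -2 + n^{2}$ ($G{\left(n \right)} = -2 + n n = -2 + n^{2}$)
$-144 + 148 G{\left(-9 \right)} = -144 + 148 \left(-2 + \left(-9\right)^{2}\right) = -144 + 148 \left(-2 + 81\right) = -144 + 148 \cdot 79 = -144 + 11692 = 11548$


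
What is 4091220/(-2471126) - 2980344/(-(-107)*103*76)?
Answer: -192707054544/36960808091 ≈ -5.2138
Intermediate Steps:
4091220/(-2471126) - 2980344/(-(-107)*103*76) = 4091220*(-1/2471126) - 2980344/(-107*(-103)*76) = -292230/176509 - 2980344/(11021*76) = -292230/176509 - 2980344/837596 = -292230/176509 - 2980344*1/837596 = -292230/176509 - 745086/209399 = -192707054544/36960808091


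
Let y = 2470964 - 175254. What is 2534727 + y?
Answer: 4830437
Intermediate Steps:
y = 2295710
2534727 + y = 2534727 + 2295710 = 4830437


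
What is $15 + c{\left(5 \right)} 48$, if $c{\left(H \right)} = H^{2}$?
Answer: $1215$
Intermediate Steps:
$15 + c{\left(5 \right)} 48 = 15 + 5^{2} \cdot 48 = 15 + 25 \cdot 48 = 15 + 1200 = 1215$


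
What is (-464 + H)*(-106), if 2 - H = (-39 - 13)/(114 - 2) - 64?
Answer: 589943/14 ≈ 42139.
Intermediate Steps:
H = 1861/28 (H = 2 - ((-39 - 13)/(114 - 2) - 64) = 2 - (-52/112 - 64) = 2 - (-52*1/112 - 64) = 2 - (-13/28 - 64) = 2 - 1*(-1805/28) = 2 + 1805/28 = 1861/28 ≈ 66.464)
(-464 + H)*(-106) = (-464 + 1861/28)*(-106) = -11131/28*(-106) = 589943/14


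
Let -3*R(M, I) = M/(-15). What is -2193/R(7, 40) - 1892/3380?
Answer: -83392136/5915 ≈ -14098.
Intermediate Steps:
R(M, I) = M/45 (R(M, I) = -M/(3*(-15)) = -M*(-1)/(3*15) = -(-1)*M/45 = M/45)
-2193/R(7, 40) - 1892/3380 = -2193/((1/45)*7) - 1892/3380 = -2193/7/45 - 1892*1/3380 = -2193*45/7 - 473/845 = -98685/7 - 473/845 = -83392136/5915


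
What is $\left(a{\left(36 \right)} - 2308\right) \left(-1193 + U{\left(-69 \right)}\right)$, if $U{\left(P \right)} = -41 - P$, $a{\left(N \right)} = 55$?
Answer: $2624745$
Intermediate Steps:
$\left(a{\left(36 \right)} - 2308\right) \left(-1193 + U{\left(-69 \right)}\right) = \left(55 - 2308\right) \left(-1193 - -28\right) = - 2253 \left(-1193 + \left(-41 + 69\right)\right) = - 2253 \left(-1193 + 28\right) = \left(-2253\right) \left(-1165\right) = 2624745$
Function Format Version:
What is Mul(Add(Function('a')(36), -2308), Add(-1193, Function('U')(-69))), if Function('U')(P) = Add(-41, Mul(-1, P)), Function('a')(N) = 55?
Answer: 2624745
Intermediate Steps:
Mul(Add(Function('a')(36), -2308), Add(-1193, Function('U')(-69))) = Mul(Add(55, -2308), Add(-1193, Add(-41, Mul(-1, -69)))) = Mul(-2253, Add(-1193, Add(-41, 69))) = Mul(-2253, Add(-1193, 28)) = Mul(-2253, -1165) = 2624745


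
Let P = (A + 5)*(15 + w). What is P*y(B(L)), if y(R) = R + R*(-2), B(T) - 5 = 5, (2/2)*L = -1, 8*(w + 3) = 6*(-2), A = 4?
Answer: -945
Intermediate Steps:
w = -9/2 (w = -3 + (6*(-2))/8 = -3 + (1/8)*(-12) = -3 - 3/2 = -9/2 ≈ -4.5000)
L = -1
B(T) = 10 (B(T) = 5 + 5 = 10)
y(R) = -R (y(R) = R - 2*R = -R)
P = 189/2 (P = (4 + 5)*(15 - 9/2) = 9*(21/2) = 189/2 ≈ 94.500)
P*y(B(L)) = 189*(-1*10)/2 = (189/2)*(-10) = -945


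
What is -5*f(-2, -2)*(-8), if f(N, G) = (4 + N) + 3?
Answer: 200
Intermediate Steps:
f(N, G) = 7 + N
-5*f(-2, -2)*(-8) = -5*(7 - 2)*(-8) = -5*5*(-8) = -25*(-8) = 200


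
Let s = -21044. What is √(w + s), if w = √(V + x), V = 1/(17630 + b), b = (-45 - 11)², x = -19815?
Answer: √(-9074735853264 + 20766*I*√8544758149374)/20766 ≈ 0.48518 + 145.07*I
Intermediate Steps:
b = 3136 (b = (-56)² = 3136)
V = 1/20766 (V = 1/(17630 + 3136) = 1/20766 ≈ 4.8156e-5)
w = I*√8544758149374/20766 (w = √(1/20766 - 19815) = √(-411478289/20766) = I*√8544758149374/20766 ≈ 140.77*I)
√(w + s) = √(I*√8544758149374/20766 - 21044) = √(-21044 + I*√8544758149374/20766)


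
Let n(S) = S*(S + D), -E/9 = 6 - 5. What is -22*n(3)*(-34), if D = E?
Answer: -13464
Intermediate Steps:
E = -9 (E = -9*(6 - 5) = -9*1 = -9)
D = -9
n(S) = S*(-9 + S) (n(S) = S*(S - 9) = S*(-9 + S))
-22*n(3)*(-34) = -66*(-9 + 3)*(-34) = -66*(-6)*(-34) = -22*(-18)*(-34) = 396*(-34) = -13464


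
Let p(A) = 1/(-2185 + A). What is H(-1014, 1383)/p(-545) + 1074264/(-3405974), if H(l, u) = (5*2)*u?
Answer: -64297807410432/1702987 ≈ -3.7756e+7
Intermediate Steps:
H(l, u) = 10*u
H(-1014, 1383)/p(-545) + 1074264/(-3405974) = (10*1383)/(1/(-2185 - 545)) + 1074264/(-3405974) = 13830/(1/(-2730)) + 1074264*(-1/3405974) = 13830/(-1/2730) - 537132/1702987 = 13830*(-2730) - 537132/1702987 = -37755900 - 537132/1702987 = -64297807410432/1702987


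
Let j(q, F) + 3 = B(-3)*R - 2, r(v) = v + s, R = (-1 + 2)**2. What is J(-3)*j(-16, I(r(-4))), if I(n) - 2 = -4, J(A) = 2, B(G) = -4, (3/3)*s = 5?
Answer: -18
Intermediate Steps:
s = 5
R = 1 (R = 1**2 = 1)
r(v) = 5 + v (r(v) = v + 5 = 5 + v)
I(n) = -2 (I(n) = 2 - 4 = -2)
j(q, F) = -9 (j(q, F) = -3 + (-4*1 - 2) = -3 + (-4 - 2) = -3 - 6 = -9)
J(-3)*j(-16, I(r(-4))) = 2*(-9) = -18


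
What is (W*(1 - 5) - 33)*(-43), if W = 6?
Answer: 2451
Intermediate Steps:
(W*(1 - 5) - 33)*(-43) = (6*(1 - 5) - 33)*(-43) = (6*(-4) - 33)*(-43) = (-24 - 33)*(-43) = -57*(-43) = 2451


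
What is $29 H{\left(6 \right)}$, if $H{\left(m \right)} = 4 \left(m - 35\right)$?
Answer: $-3364$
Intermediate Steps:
$H{\left(m \right)} = -140 + 4 m$ ($H{\left(m \right)} = 4 \left(-35 + m\right) = -140 + 4 m$)
$29 H{\left(6 \right)} = 29 \left(-140 + 4 \cdot 6\right) = 29 \left(-140 + 24\right) = 29 \left(-116\right) = -3364$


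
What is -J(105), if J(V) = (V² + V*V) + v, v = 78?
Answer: -22128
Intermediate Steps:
J(V) = 78 + 2*V² (J(V) = (V² + V*V) + 78 = (V² + V²) + 78 = 2*V² + 78 = 78 + 2*V²)
-J(105) = -(78 + 2*105²) = -(78 + 2*11025) = -(78 + 22050) = -1*22128 = -22128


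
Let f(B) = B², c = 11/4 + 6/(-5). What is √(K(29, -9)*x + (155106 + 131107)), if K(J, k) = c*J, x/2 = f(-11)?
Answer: 3*√3301010/10 ≈ 545.06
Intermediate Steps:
c = 31/20 (c = 11*(¼) + 6*(-⅕) = 11/4 - 6/5 = 31/20 ≈ 1.5500)
x = 242 (x = 2*(-11)² = 2*121 = 242)
K(J, k) = 31*J/20
√(K(29, -9)*x + (155106 + 131107)) = √(((31/20)*29)*242 + (155106 + 131107)) = √((899/20)*242 + 286213) = √(108779/10 + 286213) = √(2970909/10) = 3*√3301010/10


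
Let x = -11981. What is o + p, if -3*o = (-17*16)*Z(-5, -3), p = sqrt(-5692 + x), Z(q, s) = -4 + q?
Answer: -816 + I*sqrt(17673) ≈ -816.0 + 132.94*I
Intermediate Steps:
p = I*sqrt(17673) (p = sqrt(-5692 - 11981) = sqrt(-17673) = I*sqrt(17673) ≈ 132.94*I)
o = -816 (o = -(-17*16)*(-4 - 5)/3 = -(-272)*(-9)/3 = -1/3*2448 = -816)
o + p = -816 + I*sqrt(17673)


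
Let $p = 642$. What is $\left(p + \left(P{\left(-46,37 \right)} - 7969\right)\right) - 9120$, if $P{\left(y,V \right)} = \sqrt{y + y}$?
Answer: $-16447 + 2 i \sqrt{23} \approx -16447.0 + 9.5917 i$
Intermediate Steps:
$P{\left(y,V \right)} = \sqrt{2} \sqrt{y}$ ($P{\left(y,V \right)} = \sqrt{2 y} = \sqrt{2} \sqrt{y}$)
$\left(p + \left(P{\left(-46,37 \right)} - 7969\right)\right) - 9120 = \left(642 - \left(7969 - \sqrt{2} \sqrt{-46}\right)\right) - 9120 = \left(642 - \left(7969 - \sqrt{2} i \sqrt{46}\right)\right) - 9120 = \left(642 - \left(7969 - 2 i \sqrt{23}\right)\right) - 9120 = \left(-7327 + 2 i \sqrt{23}\right) - 9120 = -16447 + 2 i \sqrt{23}$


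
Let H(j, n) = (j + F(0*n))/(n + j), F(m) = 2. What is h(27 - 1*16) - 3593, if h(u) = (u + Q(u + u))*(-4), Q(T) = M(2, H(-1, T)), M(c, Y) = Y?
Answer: -76381/21 ≈ -3637.2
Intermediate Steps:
H(j, n) = (2 + j)/(j + n) (H(j, n) = (j + 2)/(n + j) = (2 + j)/(j + n))
Q(T) = 1/(-1 + T) (Q(T) = (2 - 1)/(-1 + T) = 1/(-1 + T))
h(u) = -4*u - 4/(-1 + 2*u) (h(u) = (u + 1/(-1 + (u + u)))*(-4) = (u + 1/(-1 + 2*u))*(-4) = -4*u - 4/(-1 + 2*u))
h(27 - 1*16) - 3593 = 4*(-1 + (27 - 1*16) - 2*(27 - 1*16)**2)/(-1 + 2*(27 - 1*16)) - 3593 = 4*(-1 + (27 - 16) - 2*(27 - 16)**2)/(-1 + 2*(27 - 16)) - 3593 = 4*(-1 + 11 - 2*11**2)/(-1 + 2*11) - 3593 = 4*(-1 + 11 - 2*121)/(-1 + 22) - 3593 = 4*(-1 + 11 - 242)/21 - 3593 = 4*(1/21)*(-232) - 3593 = -928/21 - 3593 = -76381/21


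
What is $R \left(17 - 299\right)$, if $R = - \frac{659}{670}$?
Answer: $\frac{92919}{335} \approx 277.37$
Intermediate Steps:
$R = - \frac{659}{670}$ ($R = \left(-659\right) \frac{1}{670} = - \frac{659}{670} \approx -0.98358$)
$R \left(17 - 299\right) = - \frac{659 \left(17 - 299\right)}{670} = \left(- \frac{659}{670}\right) \left(-282\right) = \frac{92919}{335}$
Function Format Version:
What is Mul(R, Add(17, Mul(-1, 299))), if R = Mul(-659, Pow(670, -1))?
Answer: Rational(92919, 335) ≈ 277.37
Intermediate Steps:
R = Rational(-659, 670) (R = Mul(-659, Rational(1, 670)) = Rational(-659, 670) ≈ -0.98358)
Mul(R, Add(17, Mul(-1, 299))) = Mul(Rational(-659, 670), Add(17, Mul(-1, 299))) = Mul(Rational(-659, 670), Add(17, -299)) = Mul(Rational(-659, 670), -282) = Rational(92919, 335)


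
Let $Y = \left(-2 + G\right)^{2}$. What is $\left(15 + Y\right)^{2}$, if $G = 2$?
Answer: $225$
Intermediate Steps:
$Y = 0$ ($Y = \left(-2 + 2\right)^{2} = 0^{2} = 0$)
$\left(15 + Y\right)^{2} = \left(15 + 0\right)^{2} = 15^{2} = 225$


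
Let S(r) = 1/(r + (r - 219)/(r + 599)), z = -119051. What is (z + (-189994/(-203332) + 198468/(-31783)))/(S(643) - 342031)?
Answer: 4153884423182189425/11933489588948212336 ≈ 0.34809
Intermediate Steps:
S(r) = 1/(r + (-219 + r)/(599 + r))
(z + (-189994/(-203332) + 198468/(-31783)))/(S(643) - 342031) = (-119051 + (-189994/(-203332) + 198468/(-31783)))/((599 + 643)/(-219 + 643² + 600*643) - 342031) = (-119051 + (-189994*(-1/203332) + 198468*(-1/31783)))/(1242/(-219 + 413449 + 385800) - 342031) = (-119051 + (94997/101666 - 5364/859))/(1242/799030 - 342031) = (-119051 - 463734001/87331094)/((1/799030)*1242 - 342031) = -10397317805795/(87331094*(621/399515 - 342031)) = -10397317805795/(87331094*(-136646514344/399515)) = -10397317805795/87331094*(-399515/136646514344) = 4153884423182189425/11933489588948212336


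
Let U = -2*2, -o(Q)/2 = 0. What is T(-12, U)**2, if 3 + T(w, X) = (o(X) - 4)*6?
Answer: 729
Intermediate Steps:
o(Q) = 0 (o(Q) = -2*0 = 0)
U = -4
T(w, X) = -27 (T(w, X) = -3 + (0 - 4)*6 = -3 - 4*6 = -3 - 24 = -27)
T(-12, U)**2 = (-27)**2 = 729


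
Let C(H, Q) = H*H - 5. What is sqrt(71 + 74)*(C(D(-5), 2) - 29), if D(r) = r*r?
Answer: 591*sqrt(145) ≈ 7116.6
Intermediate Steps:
D(r) = r**2
C(H, Q) = -5 + H**2 (C(H, Q) = H**2 - 5 = -5 + H**2)
sqrt(71 + 74)*(C(D(-5), 2) - 29) = sqrt(71 + 74)*((-5 + ((-5)**2)**2) - 29) = sqrt(145)*((-5 + 25**2) - 29) = sqrt(145)*((-5 + 625) - 29) = sqrt(145)*(620 - 29) = sqrt(145)*591 = 591*sqrt(145)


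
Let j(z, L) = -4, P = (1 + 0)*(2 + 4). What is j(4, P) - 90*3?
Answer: -274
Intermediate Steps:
P = 6 (P = 1*6 = 6)
j(4, P) - 90*3 = -4 - 90*3 = -4 - 30*9 = -4 - 270 = -274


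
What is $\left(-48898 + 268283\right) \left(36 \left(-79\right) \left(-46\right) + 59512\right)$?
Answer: $41756863360$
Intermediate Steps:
$\left(-48898 + 268283\right) \left(36 \left(-79\right) \left(-46\right) + 59512\right) = 219385 \left(\left(-2844\right) \left(-46\right) + 59512\right) = 219385 \left(130824 + 59512\right) = 219385 \cdot 190336 = 41756863360$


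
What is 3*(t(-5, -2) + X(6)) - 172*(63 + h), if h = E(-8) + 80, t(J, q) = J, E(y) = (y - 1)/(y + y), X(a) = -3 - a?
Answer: -98939/4 ≈ -24735.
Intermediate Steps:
E(y) = (-1 + y)/(2*y) (E(y) = (-1 + y)/((2*y)) = (-1 + y)*(1/(2*y)) = (-1 + y)/(2*y))
h = 1289/16 (h = (½)*(-1 - 8)/(-8) + 80 = (½)*(-⅛)*(-9) + 80 = 9/16 + 80 = 1289/16 ≈ 80.563)
3*(t(-5, -2) + X(6)) - 172*(63 + h) = 3*(-5 + (-3 - 1*6)) - 172*(63 + 1289/16) = 3*(-5 + (-3 - 6)) - 172*2297/16 = 3*(-5 - 9) - 98771/4 = 3*(-14) - 98771/4 = -42 - 98771/4 = -98939/4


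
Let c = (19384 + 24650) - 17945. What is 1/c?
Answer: 1/26089 ≈ 3.8330e-5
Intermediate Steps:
c = 26089 (c = 44034 - 17945 = 26089)
1/c = 1/26089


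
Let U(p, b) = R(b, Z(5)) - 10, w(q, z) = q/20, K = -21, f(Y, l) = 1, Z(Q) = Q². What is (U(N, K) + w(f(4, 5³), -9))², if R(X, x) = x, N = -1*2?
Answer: 90601/400 ≈ 226.50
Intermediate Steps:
N = -2
w(q, z) = q/20 (w(q, z) = q*(1/20) = q/20)
U(p, b) = 15 (U(p, b) = 5² - 10 = 25 - 10 = 15)
(U(N, K) + w(f(4, 5³), -9))² = (15 + (1/20)*1)² = (15 + 1/20)² = (301/20)² = 90601/400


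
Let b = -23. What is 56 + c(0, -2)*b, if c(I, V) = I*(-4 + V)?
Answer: 56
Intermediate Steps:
56 + c(0, -2)*b = 56 + (0*(-4 - 2))*(-23) = 56 + (0*(-6))*(-23) = 56 + 0*(-23) = 56 + 0 = 56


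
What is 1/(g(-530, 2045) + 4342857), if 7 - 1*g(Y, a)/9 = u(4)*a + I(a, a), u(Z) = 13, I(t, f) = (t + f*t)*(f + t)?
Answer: -1/154011513045 ≈ -6.4930e-12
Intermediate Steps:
I(t, f) = (f + t)*(t + f*t)
g(Y, a) = 63 - 117*a - 9*a*(2*a + 2*a²) (g(Y, a) = 63 - 9*(13*a + a*(a + a + a² + a*a)) = 63 - 9*(13*a + a*(a + a + a² + a²)) = 63 - 9*(13*a + a*(2*a + 2*a²)) = 63 + (-117*a - 9*a*(2*a + 2*a²)) = 63 - 117*a - 9*a*(2*a + 2*a²))
1/(g(-530, 2045) + 4342857) = 1/((63 - 117*2045 - 18*2045²*(1 + 2045)) + 4342857) = 1/((63 - 239265 - 18*4182025*2046) + 4342857) = 1/((63 - 239265 - 154015616700) + 4342857) = 1/(-154015855902 + 4342857) = 1/(-154011513045) = -1/154011513045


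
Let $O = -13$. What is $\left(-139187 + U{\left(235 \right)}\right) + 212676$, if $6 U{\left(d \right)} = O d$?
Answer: $\frac{437879}{6} \approx 72980.0$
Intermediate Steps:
$U{\left(d \right)} = - \frac{13 d}{6}$ ($U{\left(d \right)} = \frac{\left(-13\right) d}{6} = - \frac{13 d}{6}$)
$\left(-139187 + U{\left(235 \right)}\right) + 212676 = \left(-139187 - \frac{3055}{6}\right) + 212676 = - \frac{838177}{6} + 212676 = \frac{437879}{6}$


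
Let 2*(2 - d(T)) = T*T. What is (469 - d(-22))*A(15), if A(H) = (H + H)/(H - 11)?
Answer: 10635/2 ≈ 5317.5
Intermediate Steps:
A(H) = 2*H/(-11 + H) (A(H) = (2*H)/(-11 + H) = 2*H/(-11 + H))
d(T) = 2 - T²/2 (d(T) = 2 - T*T/2 = 2 - T²/2)
(469 - d(-22))*A(15) = (469 - (2 - ½*(-22)²))*(2*15/(-11 + 15)) = (469 - (2 - ½*484))*(2*15/4) = (469 - (2 - 242))*(2*15*(¼)) = (469 - 1*(-240))*(15/2) = (469 + 240)*(15/2) = 709*(15/2) = 10635/2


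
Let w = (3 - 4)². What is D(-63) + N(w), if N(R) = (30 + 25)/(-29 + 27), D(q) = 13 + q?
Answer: -155/2 ≈ -77.500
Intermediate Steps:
w = 1 (w = (-1)² = 1)
N(R) = -55/2 (N(R) = 55/(-2) = 55*(-½) = -55/2)
D(-63) + N(w) = (13 - 63) - 55/2 = -50 - 55/2 = -155/2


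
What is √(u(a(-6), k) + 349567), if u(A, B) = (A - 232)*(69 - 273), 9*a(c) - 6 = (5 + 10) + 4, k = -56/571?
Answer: 7*√72795/3 ≈ 629.55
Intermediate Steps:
k = -56/571 (k = -56*1/571 = -56/571 ≈ -0.098074)
a(c) = 25/9 (a(c) = ⅔ + ((5 + 10) + 4)/9 = ⅔ + (15 + 4)/9 = ⅔ + (⅑)*19 = ⅔ + 19/9 = 25/9)
u(A, B) = 47328 - 204*A (u(A, B) = (-232 + A)*(-204) = 47328 - 204*A)
√(u(a(-6), k) + 349567) = √((47328 - 204*25/9) + 349567) = √((47328 - 1700/3) + 349567) = √(140284/3 + 349567) = √(1188985/3) = 7*√72795/3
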